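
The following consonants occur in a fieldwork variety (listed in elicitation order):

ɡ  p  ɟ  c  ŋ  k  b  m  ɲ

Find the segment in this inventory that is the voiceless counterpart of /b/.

/b/ is a voiced bilabial stop.
The voiceless counterpart is a voiceless bilabial stop — in this inventory, /p/.

/p/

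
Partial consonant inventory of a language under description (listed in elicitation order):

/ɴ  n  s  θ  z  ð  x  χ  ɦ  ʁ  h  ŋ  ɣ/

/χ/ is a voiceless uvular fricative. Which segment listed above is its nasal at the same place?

/ɴ/

The nasal at the same place is an uvular nasal — in this inventory, /ɴ/.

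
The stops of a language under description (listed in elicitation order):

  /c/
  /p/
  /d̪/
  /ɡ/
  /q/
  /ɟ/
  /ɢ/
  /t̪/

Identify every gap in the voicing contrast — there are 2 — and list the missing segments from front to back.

/b/, /k/

Voiceless: /p/ (bilabial), /t̪/ (dental), /c/ (palatal), /q/ (uvular).
Voiced: /d̪/ (dental), /ɟ/ (palatal), /ɡ/ (velar), /ɢ/ (uvular).
Gaps, from front to back: bilabial lacks voiced (/b/); velar lacks voiceless (/k/).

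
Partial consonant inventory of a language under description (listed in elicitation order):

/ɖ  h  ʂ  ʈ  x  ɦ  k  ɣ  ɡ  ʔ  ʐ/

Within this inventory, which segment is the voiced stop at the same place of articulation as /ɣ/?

/ɣ/ is a voiced velar fricative.
The voiced stop at the same place is a voiced velar stop — in this inventory, /ɡ/.

/ɡ/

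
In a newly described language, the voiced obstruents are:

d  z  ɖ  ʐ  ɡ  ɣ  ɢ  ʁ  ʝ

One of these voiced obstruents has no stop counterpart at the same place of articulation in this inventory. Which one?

/ʝ/

Alveolar: /d/ ~ /z/
Retroflex: /ɖ/ ~ /ʐ/
Velar: /ɡ/ ~ /ɣ/
Uvular: /ɢ/ ~ /ʁ/
Palatal: only /ʝ/ (fricative); no stop partner.
So /ʝ/ is the unpaired segment.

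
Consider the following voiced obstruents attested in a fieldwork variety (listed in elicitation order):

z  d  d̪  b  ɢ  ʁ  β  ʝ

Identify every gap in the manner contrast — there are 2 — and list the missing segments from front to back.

/ð/, /ɟ/

Stop: /b/ (bilabial), /d̪/ (dental), /d/ (alveolar), /ɢ/ (uvular).
Fricative: /β/ (bilabial), /z/ (alveolar), /ʝ/ (palatal), /ʁ/ (uvular).
Gaps, from front to back: dental lacks fricative (/ð/); palatal lacks stop (/ɟ/).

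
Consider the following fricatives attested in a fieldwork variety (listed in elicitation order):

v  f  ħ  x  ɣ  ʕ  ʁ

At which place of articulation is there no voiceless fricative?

uvular

place of articulation  voiceless  voiced  
labiodental       f         v       
velar             x         ɣ       
uvular            —         ʁ       
pharyngeal        ħ         ʕ       
Every place of articulation has a voiceless member except uvular, where /χ/ would be expected.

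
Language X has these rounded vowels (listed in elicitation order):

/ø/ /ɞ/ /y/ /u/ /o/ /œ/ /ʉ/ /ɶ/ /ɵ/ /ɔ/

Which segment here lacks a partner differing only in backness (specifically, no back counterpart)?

/ɶ/

High: /y/ ~ /ʉ/ ~ /u/
High-mid: /ø/ ~ /ɵ/ ~ /o/
Low-mid: /œ/ ~ /ɞ/ ~ /ɔ/
Low: only /ɶ/ (front); no back partner.
So /ɶ/ is the unpaired segment.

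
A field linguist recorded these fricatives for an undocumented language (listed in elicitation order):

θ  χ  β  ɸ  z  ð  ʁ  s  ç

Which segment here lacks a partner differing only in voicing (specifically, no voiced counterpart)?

Bilabial: /ɸ/ ~ /β/
Dental: /θ/ ~ /ð/
Alveolar: /s/ ~ /z/
Uvular: /χ/ ~ /ʁ/
Palatal: only /ç/ (voiceless); no voiced partner.
So /ç/ is the unpaired segment.

/ç/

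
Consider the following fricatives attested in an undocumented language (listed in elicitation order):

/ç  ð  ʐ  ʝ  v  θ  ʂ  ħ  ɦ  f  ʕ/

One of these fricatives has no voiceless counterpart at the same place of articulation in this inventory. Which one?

/ɦ/

Labiodental: /f/ ~ /v/
Dental: /θ/ ~ /ð/
Retroflex: /ʂ/ ~ /ʐ/
Palatal: /ç/ ~ /ʝ/
Pharyngeal: /ħ/ ~ /ʕ/
Glottal: only /ɦ/ (voiced); no voiceless partner.
So /ɦ/ is the unpaired segment.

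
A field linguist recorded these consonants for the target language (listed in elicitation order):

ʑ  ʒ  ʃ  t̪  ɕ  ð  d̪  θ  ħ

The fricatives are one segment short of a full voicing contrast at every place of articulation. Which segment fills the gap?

dental: voiceless /θ/, voiced /ð/.
postalveolar: voiceless /ʃ/, voiced /ʒ/.
alveolo-palatal: voiceless /ɕ/, voiced /ʑ/.
pharyngeal: voiceless /ħ/, voiced —.
The pharyngeal row has no voiced member, so the gap is the voiced pharyngeal fricative /ʕ/.

/ʕ/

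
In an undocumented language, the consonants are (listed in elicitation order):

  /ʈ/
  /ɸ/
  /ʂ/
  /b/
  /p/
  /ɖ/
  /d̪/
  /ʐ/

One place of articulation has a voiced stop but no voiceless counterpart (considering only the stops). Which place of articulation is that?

dental

Voiceless: /p/ (bilabial), /ʈ/ (retroflex).
Voiced: /b/ (bilabial), /d̪/ (dental), /ɖ/ (retroflex).
Every place of articulation has a voiceless member except dental, where /t̪/ would be expected.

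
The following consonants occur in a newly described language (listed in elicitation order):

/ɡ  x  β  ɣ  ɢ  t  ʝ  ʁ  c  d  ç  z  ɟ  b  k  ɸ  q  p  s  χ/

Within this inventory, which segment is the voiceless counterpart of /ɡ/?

/k/

/ɡ/ is a voiced velar stop.
The voiceless counterpart is a voiceless velar stop — in this inventory, /k/.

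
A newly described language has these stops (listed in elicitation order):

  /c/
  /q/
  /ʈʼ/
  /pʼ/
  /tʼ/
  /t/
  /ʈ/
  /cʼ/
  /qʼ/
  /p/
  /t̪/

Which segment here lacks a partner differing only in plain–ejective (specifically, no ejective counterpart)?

/t̪/

Bilabial: /p/ ~ /pʼ/
Alveolar: /t/ ~ /tʼ/
Retroflex: /ʈ/ ~ /ʈʼ/
Palatal: /c/ ~ /cʼ/
Uvular: /q/ ~ /qʼ/
Dental: only /t̪/ (plain); no ejective partner.
So /t̪/ is the unpaired segment.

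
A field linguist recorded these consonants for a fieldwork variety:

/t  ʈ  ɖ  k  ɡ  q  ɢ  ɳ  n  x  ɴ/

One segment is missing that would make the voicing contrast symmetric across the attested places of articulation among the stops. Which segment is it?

alveolar: voiceless /t/, voiced —.
retroflex: voiceless /ʈ/, voiced /ɖ/.
velar: voiceless /k/, voiced /ɡ/.
uvular: voiceless /q/, voiced /ɢ/.
The alveolar row has no voiced member, so the gap is the voiced alveolar stop /d/.

/d/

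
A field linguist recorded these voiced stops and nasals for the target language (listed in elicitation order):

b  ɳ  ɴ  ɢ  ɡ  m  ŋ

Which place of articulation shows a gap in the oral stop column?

place of articulation  oral stop  nasal   
bilabial          b         m       
retroflex         —         ɳ       
velar             ɡ         ŋ       
uvular            ɢ         ɴ       
Every place of articulation has an oral stop member except retroflex, where /ɖ/ would be expected.

retroflex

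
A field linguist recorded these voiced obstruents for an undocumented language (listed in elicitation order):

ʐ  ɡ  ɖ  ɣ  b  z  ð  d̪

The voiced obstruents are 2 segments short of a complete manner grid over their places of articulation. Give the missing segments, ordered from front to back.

/β/, /d/

Stop: /b/ (bilabial), /d̪/ (dental), /ɖ/ (retroflex), /ɡ/ (velar).
Fricative: /ð/ (dental), /z/ (alveolar), /ʐ/ (retroflex), /ɣ/ (velar).
Gaps, from front to back: bilabial lacks fricative (/β/); alveolar lacks stop (/d/).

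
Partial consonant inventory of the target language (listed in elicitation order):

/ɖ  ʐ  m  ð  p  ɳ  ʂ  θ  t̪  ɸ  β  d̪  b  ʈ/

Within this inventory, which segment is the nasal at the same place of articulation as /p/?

/p/ is a voiceless bilabial stop.
The nasal at the same place is a bilabial nasal — in this inventory, /m/.

/m/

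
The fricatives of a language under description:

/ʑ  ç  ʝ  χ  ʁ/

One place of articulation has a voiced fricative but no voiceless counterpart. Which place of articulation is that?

alveolo-palatal

Voiceless: /ç/ (palatal), /χ/ (uvular).
Voiced: /ʑ/ (alveolo-palatal), /ʝ/ (palatal), /ʁ/ (uvular).
Every place of articulation has a voiceless member except alveolo-palatal, where /ɕ/ would be expected.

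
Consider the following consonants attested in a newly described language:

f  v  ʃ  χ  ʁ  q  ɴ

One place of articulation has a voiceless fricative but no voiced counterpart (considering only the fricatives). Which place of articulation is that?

postalveolar

Voiceless: /f/ (labiodental), /ʃ/ (postalveolar), /χ/ (uvular).
Voiced: /v/ (labiodental), /ʁ/ (uvular).
Every place of articulation has a voiced member except postalveolar, where /ʒ/ would be expected.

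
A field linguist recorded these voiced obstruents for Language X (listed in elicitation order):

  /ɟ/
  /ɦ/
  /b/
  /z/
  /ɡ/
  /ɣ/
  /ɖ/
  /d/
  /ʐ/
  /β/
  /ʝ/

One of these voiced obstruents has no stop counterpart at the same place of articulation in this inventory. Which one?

Bilabial: /b/ ~ /β/
Alveolar: /d/ ~ /z/
Retroflex: /ɖ/ ~ /ʐ/
Palatal: /ɟ/ ~ /ʝ/
Velar: /ɡ/ ~ /ɣ/
Glottal: only /ɦ/ (fricative); no stop partner.
So /ɦ/ is the unpaired segment.

/ɦ/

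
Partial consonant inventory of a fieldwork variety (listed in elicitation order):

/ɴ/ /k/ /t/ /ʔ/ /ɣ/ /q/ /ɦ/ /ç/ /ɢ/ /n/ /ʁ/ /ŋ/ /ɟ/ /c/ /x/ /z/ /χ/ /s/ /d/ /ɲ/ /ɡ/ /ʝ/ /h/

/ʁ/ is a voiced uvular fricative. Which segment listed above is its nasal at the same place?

The nasal at the same place is an uvular nasal — in this inventory, /ɴ/.

/ɴ/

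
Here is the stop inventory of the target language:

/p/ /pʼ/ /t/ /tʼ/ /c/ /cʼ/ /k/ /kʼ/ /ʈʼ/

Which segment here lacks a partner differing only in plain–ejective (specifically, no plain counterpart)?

Bilabial: /p/ ~ /pʼ/
Alveolar: /t/ ~ /tʼ/
Palatal: /c/ ~ /cʼ/
Velar: /k/ ~ /kʼ/
Retroflex: only /ʈʼ/ (ejective); no plain partner.
So /ʈʼ/ is the unpaired segment.

/ʈʼ/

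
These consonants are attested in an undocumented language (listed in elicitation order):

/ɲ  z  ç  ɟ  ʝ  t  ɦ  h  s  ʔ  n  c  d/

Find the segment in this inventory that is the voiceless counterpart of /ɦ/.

/ɦ/ is a voiced glottal fricative.
The voiceless counterpart is a voiceless glottal fricative — in this inventory, /h/.

/h/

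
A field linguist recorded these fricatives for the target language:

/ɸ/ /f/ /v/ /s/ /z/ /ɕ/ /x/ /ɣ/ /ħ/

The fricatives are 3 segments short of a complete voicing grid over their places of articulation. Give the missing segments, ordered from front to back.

/β/, /ʑ/, /ʕ/

Voiceless: /ɸ/ (bilabial), /f/ (labiodental), /s/ (alveolar), /ɕ/ (alveolo-palatal), /x/ (velar), /ħ/ (pharyngeal).
Voiced: /v/ (labiodental), /z/ (alveolar), /ɣ/ (velar).
Gaps, from front to back: bilabial lacks voiced (/β/); alveolo-palatal lacks voiced (/ʑ/); pharyngeal lacks voiced (/ʕ/).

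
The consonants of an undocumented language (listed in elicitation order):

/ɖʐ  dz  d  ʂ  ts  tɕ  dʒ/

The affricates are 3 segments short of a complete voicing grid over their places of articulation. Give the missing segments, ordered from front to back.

/tʃ/, /ʈʂ/, /dʑ/

Voiceless: /ts/ (alveolar), /tɕ/ (alveolo-palatal).
Voiced: /dz/ (alveolar), /dʒ/ (postalveolar), /ɖʐ/ (retroflex).
Gaps, from front to back: postalveolar lacks voiceless (/tʃ/); retroflex lacks voiceless (/ʈʂ/); alveolo-palatal lacks voiced (/dʑ/).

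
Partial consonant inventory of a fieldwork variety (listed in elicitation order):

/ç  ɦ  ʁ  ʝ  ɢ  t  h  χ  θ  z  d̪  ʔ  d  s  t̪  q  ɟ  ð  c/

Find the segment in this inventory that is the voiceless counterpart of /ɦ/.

/h/

/ɦ/ is a voiced glottal fricative.
The voiceless counterpart is a voiceless glottal fricative — in this inventory, /h/.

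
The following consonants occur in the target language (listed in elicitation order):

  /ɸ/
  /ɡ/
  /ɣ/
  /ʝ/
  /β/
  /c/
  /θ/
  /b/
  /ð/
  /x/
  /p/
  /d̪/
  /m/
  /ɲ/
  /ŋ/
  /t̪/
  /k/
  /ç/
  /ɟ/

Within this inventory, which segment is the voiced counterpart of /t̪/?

/d̪/

/t̪/ is a voiceless dental stop.
The voiced counterpart is a voiced dental stop — in this inventory, /d̪/.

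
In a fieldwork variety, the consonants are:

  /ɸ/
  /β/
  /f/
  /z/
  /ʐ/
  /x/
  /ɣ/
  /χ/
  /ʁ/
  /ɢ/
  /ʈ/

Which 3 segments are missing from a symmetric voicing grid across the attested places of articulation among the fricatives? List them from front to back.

Voiceless: /ɸ/ (bilabial), /f/ (labiodental), /x/ (velar), /χ/ (uvular).
Voiced: /β/ (bilabial), /z/ (alveolar), /ʐ/ (retroflex), /ɣ/ (velar), /ʁ/ (uvular).
Gaps, from front to back: labiodental lacks voiced (/v/); alveolar lacks voiceless (/s/); retroflex lacks voiceless (/ʂ/).

/v/, /s/, /ʂ/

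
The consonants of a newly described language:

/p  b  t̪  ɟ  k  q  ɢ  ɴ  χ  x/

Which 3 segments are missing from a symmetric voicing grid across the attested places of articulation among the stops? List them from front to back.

/d̪/, /c/, /ɡ/

place of articulation  voiceless  voiced  
bilabial          p         b       
dental            t̪        —       
palatal           —         ɟ       
velar             k         —       
uvular            q         ɢ       
Gaps, from front to back: dental lacks voiced (/d̪/); palatal lacks voiceless (/c/); velar lacks voiced (/ɡ/).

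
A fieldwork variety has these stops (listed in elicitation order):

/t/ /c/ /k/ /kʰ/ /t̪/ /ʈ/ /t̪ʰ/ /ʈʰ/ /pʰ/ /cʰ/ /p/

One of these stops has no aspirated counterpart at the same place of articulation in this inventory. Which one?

/t/

Bilabial: /p/ ~ /pʰ/
Dental: /t̪/ ~ /t̪ʰ/
Retroflex: /ʈ/ ~ /ʈʰ/
Palatal: /c/ ~ /cʰ/
Velar: /k/ ~ /kʰ/
Alveolar: only /t/ (plain); no aspirated partner.
So /t/ is the unpaired segment.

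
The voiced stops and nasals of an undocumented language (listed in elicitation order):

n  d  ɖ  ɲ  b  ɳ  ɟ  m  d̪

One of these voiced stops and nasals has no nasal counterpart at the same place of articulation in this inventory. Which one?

Bilabial: /b/ ~ /m/
Alveolar: /d/ ~ /n/
Retroflex: /ɖ/ ~ /ɳ/
Palatal: /ɟ/ ~ /ɲ/
Dental: only /d̪/ (oral stop); no nasal partner.
So /d̪/ is the unpaired segment.

/d̪/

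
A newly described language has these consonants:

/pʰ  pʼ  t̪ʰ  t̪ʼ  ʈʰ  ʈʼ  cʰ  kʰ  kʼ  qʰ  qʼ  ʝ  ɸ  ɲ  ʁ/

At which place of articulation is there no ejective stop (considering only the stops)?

place of articulation  aspirated  ejective
bilabial          pʰ        pʼ      
dental            t̪ʰ       t̪ʼ     
retroflex         ʈʰ        ʈʼ      
palatal           cʰ        —       
velar             kʰ        kʼ      
uvular            qʰ        qʼ      
Every place of articulation has an ejective member except palatal, where /cʼ/ would be expected.

palatal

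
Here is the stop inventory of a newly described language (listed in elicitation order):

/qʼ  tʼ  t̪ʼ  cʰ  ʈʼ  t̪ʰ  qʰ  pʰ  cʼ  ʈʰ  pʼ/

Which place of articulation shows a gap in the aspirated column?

Aspirated: /pʰ/ (bilabial), /t̪ʰ/ (dental), /ʈʰ/ (retroflex), /cʰ/ (palatal), /qʰ/ (uvular).
Ejective: /pʼ/ (bilabial), /t̪ʼ/ (dental), /tʼ/ (alveolar), /ʈʼ/ (retroflex), /cʼ/ (palatal), /qʼ/ (uvular).
Every place of articulation has an aspirated member except alveolar, where /tʰ/ would be expected.

alveolar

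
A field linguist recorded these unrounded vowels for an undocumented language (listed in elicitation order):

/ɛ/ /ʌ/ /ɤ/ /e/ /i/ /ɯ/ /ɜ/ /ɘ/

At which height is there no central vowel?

high

high: front /i/, central —, back /ɯ/.
high-mid: front /e/, central /ɘ/, back /ɤ/.
low-mid: front /ɛ/, central /ɜ/, back /ʌ/.
Every height has a central member except high, where /ɨ/ would be expected.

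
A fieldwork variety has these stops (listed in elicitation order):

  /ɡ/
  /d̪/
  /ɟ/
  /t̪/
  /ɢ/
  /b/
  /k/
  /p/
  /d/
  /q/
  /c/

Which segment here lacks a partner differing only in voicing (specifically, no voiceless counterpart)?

/d/

Bilabial: /p/ ~ /b/
Dental: /t̪/ ~ /d̪/
Palatal: /c/ ~ /ɟ/
Velar: /k/ ~ /ɡ/
Uvular: /q/ ~ /ɢ/
Alveolar: only /d/ (voiced); no voiceless partner.
So /d/ is the unpaired segment.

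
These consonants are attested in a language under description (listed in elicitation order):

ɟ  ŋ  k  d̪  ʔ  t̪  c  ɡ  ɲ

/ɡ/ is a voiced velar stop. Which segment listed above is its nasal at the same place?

/ŋ/

The nasal at the same place is a velar nasal — in this inventory, /ŋ/.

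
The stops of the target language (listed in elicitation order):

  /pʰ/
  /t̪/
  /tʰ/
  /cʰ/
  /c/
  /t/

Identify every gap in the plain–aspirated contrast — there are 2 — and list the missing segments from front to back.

place of articulation  plain     aspirated
bilabial          —         pʰ      
dental            t̪        —       
alveolar          t         tʰ      
palatal           c         cʰ      
Gaps, from front to back: bilabial lacks plain (/p/); dental lacks aspirated (/t̪ʰ/).

/p/, /t̪ʰ/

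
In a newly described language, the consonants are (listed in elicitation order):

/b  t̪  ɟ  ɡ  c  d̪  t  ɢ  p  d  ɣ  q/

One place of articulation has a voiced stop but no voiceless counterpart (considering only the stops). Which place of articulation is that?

place of articulation  voiceless  voiced  
bilabial          p         b       
dental            t̪        d̪      
alveolar          t         d       
palatal           c         ɟ       
velar             —         ɡ       
uvular            q         ɢ       
Every place of articulation has a voiceless member except velar, where /k/ would be expected.

velar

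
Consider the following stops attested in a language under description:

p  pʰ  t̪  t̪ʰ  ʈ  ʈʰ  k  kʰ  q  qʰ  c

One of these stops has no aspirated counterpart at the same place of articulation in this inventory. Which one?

/c/

Bilabial: /p/ ~ /pʰ/
Dental: /t̪/ ~ /t̪ʰ/
Retroflex: /ʈ/ ~ /ʈʰ/
Velar: /k/ ~ /kʰ/
Uvular: /q/ ~ /qʰ/
Palatal: only /c/ (plain); no aspirated partner.
So /c/ is the unpaired segment.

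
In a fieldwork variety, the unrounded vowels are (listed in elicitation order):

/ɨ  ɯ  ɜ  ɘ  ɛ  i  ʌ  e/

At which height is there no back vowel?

high-mid

Front: /i/ (high), /e/ (high-mid), /ɛ/ (low-mid).
Central: /ɨ/ (high), /ɘ/ (high-mid), /ɜ/ (low-mid).
Back: /ɯ/ (high), /ʌ/ (low-mid).
Every height has a back member except high-mid, where /ɤ/ would be expected.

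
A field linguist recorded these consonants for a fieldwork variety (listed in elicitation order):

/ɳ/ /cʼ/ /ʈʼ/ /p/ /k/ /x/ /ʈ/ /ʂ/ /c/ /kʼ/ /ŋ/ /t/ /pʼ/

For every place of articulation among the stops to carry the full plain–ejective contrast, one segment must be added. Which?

/tʼ/

place of articulation  plain     ejective
bilabial          p         pʼ      
alveolar          t         —       
retroflex         ʈ         ʈʼ      
palatal           c         cʼ      
velar             k         kʼ      
The alveolar row has no ejective member, so the gap is the ejective alveolar stop /tʼ/.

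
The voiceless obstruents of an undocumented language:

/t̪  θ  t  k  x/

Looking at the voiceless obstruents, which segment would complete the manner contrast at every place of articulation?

Stop: /t̪/ (dental), /t/ (alveolar), /k/ (velar).
Fricative: /θ/ (dental), /x/ (velar).
The alveolar row has no fricative member, so the gap is the alveolar fricative /s/.

/s/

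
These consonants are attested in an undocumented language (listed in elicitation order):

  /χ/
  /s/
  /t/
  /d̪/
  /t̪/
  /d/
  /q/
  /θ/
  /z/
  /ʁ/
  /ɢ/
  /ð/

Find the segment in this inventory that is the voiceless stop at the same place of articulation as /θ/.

/t̪/

/θ/ is a voiceless dental fricative.
The voiceless stop at the same place is a voiceless dental stop — in this inventory, /t̪/.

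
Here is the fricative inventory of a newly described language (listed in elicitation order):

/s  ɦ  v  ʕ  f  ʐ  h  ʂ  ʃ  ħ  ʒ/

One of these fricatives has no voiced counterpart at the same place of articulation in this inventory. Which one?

Labiodental: /f/ ~ /v/
Postalveolar: /ʃ/ ~ /ʒ/
Retroflex: /ʂ/ ~ /ʐ/
Pharyngeal: /ħ/ ~ /ʕ/
Glottal: /h/ ~ /ɦ/
Alveolar: only /s/ (voiceless); no voiced partner.
So /s/ is the unpaired segment.

/s/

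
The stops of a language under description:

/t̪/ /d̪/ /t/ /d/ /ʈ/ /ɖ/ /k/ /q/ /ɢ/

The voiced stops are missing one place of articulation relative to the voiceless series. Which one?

dental: voiceless /t̪/, voiced /d̪/.
alveolar: voiceless /t/, voiced /d/.
retroflex: voiceless /ʈ/, voiced /ɖ/.
velar: voiceless /k/, voiced —.
uvular: voiceless /q/, voiced /ɢ/.
Every place of articulation has a voiced member except velar, where /ɡ/ would be expected.

velar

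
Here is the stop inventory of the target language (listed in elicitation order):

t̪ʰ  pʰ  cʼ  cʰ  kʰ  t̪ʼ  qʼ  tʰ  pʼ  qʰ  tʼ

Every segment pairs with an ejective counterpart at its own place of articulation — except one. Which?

Bilabial: /pʰ/ ~ /pʼ/
Dental: /t̪ʰ/ ~ /t̪ʼ/
Alveolar: /tʰ/ ~ /tʼ/
Palatal: /cʰ/ ~ /cʼ/
Uvular: /qʰ/ ~ /qʼ/
Velar: only /kʰ/ (aspirated); no ejective partner.
So /kʰ/ is the unpaired segment.

/kʰ/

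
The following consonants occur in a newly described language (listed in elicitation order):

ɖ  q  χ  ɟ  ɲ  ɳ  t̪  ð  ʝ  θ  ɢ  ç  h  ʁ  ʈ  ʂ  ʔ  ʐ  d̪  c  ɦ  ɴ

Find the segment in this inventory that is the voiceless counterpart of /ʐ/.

/ʐ/ is a voiced retroflex fricative.
The voiceless counterpart is a voiceless retroflex fricative — in this inventory, /ʂ/.

/ʂ/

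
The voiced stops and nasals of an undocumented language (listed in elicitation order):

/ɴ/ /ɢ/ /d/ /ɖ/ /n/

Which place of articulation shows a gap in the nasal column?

retroflex

place of articulation  oral stop  nasal   
alveolar          d         n       
retroflex         ɖ         —       
uvular            ɢ         ɴ       
Every place of articulation has a nasal member except retroflex, where /ɳ/ would be expected.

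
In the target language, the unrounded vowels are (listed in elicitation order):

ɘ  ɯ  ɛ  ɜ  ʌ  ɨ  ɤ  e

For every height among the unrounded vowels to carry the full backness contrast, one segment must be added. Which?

height            front     central   back    
high              —         ɨ         ɯ       
high-mid          e         ɘ         ɤ       
low-mid           ɛ         ɜ         ʌ       
The high row has no front member, so the gap is the high front unrounded vowel /i/.

/i/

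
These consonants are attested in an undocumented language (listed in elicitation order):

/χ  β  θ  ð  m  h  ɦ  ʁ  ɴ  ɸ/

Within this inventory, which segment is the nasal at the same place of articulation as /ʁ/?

/ʁ/ is a voiced uvular fricative.
The nasal at the same place is an uvular nasal — in this inventory, /ɴ/.

/ɴ/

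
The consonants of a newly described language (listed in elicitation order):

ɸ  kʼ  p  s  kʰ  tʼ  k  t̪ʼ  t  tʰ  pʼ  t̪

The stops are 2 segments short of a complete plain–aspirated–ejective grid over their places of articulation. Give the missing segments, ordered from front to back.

bilabial: plain /p/, aspirated —, ejective /pʼ/.
dental: plain /t̪/, aspirated —, ejective /t̪ʼ/.
alveolar: plain /t/, aspirated /tʰ/, ejective /tʼ/.
velar: plain /k/, aspirated /kʰ/, ejective /kʼ/.
Gaps, from front to back: bilabial lacks aspirated (/pʰ/); dental lacks aspirated (/t̪ʰ/).

/pʰ/, /t̪ʰ/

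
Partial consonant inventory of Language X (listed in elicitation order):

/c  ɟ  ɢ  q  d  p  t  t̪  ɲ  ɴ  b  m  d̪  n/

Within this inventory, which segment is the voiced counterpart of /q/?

/ɢ/

/q/ is a voiceless uvular stop.
The voiced counterpart is a voiced uvular stop — in this inventory, /ɢ/.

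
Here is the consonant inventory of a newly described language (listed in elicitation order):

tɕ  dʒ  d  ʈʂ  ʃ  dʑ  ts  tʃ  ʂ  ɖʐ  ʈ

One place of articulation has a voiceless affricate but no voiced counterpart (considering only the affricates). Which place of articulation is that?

alveolar: voiceless /ts/, voiced —.
postalveolar: voiceless /tʃ/, voiced /dʒ/.
retroflex: voiceless /ʈʂ/, voiced /ɖʐ/.
alveolo-palatal: voiceless /tɕ/, voiced /dʑ/.
Every place of articulation has a voiced member except alveolar, where /dz/ would be expected.

alveolar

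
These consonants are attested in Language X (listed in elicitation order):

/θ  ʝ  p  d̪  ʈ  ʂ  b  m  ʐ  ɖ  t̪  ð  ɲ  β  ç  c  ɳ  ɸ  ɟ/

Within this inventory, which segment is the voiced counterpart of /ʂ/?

/ʂ/ is a voiceless retroflex fricative.
The voiced counterpart is a voiced retroflex fricative — in this inventory, /ʐ/.

/ʐ/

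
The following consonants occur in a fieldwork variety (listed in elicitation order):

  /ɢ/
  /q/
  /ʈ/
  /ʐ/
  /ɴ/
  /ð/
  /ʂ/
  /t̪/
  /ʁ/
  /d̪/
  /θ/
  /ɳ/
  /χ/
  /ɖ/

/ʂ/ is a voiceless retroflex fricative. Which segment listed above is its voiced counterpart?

The voiced counterpart is a voiced retroflex fricative — in this inventory, /ʐ/.

/ʐ/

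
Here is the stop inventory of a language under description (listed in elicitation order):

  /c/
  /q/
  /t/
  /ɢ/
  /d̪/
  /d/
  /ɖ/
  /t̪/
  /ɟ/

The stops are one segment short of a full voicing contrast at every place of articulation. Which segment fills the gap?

/ʈ/

place of articulation  voiceless  voiced  
dental            t̪        d̪      
alveolar          t         d       
retroflex         —         ɖ       
palatal           c         ɟ       
uvular            q         ɢ       
The retroflex row has no voiceless member, so the gap is the voiceless retroflex stop /ʈ/.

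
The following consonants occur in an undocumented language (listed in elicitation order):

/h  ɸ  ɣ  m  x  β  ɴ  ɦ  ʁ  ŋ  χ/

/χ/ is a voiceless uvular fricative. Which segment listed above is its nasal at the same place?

The nasal at the same place is an uvular nasal — in this inventory, /ɴ/.

/ɴ/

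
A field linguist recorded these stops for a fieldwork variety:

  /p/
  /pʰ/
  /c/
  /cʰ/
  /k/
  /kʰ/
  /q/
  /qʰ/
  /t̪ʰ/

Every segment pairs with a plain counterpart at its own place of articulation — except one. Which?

Bilabial: /p/ ~ /pʰ/
Palatal: /c/ ~ /cʰ/
Velar: /k/ ~ /kʰ/
Uvular: /q/ ~ /qʰ/
Dental: only /t̪ʰ/ (aspirated); no plain partner.
So /t̪ʰ/ is the unpaired segment.

/t̪ʰ/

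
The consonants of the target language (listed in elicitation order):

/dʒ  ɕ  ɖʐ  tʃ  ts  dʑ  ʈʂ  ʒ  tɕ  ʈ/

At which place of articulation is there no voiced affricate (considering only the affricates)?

alveolar

place of articulation  voiceless  voiced  
alveolar          ts        —       
postalveolar      tʃ        dʒ      
retroflex         ʈʂ        ɖʐ      
alveolo-palatal   tɕ        dʑ      
Every place of articulation has a voiced member except alveolar, where /dz/ would be expected.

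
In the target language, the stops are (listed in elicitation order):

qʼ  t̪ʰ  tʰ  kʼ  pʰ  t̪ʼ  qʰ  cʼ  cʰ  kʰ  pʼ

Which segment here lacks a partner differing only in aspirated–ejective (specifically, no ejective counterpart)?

/tʰ/

Bilabial: /pʰ/ ~ /pʼ/
Dental: /t̪ʰ/ ~ /t̪ʼ/
Palatal: /cʰ/ ~ /cʼ/
Velar: /kʰ/ ~ /kʼ/
Uvular: /qʰ/ ~ /qʼ/
Alveolar: only /tʰ/ (aspirated); no ejective partner.
So /tʰ/ is the unpaired segment.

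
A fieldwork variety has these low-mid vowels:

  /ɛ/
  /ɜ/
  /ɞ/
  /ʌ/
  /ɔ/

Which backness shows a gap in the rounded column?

front

backness          unrounded  rounded 
front             ɛ         —       
central           ɜ         ɞ       
back              ʌ         ɔ       
Every backness has a rounded member except front, where /œ/ would be expected.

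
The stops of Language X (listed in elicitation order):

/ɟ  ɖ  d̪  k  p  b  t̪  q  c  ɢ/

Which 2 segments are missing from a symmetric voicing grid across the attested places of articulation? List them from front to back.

/ʈ/, /ɡ/

Voiceless: /p/ (bilabial), /t̪/ (dental), /c/ (palatal), /k/ (velar), /q/ (uvular).
Voiced: /b/ (bilabial), /d̪/ (dental), /ɖ/ (retroflex), /ɟ/ (palatal), /ɢ/ (uvular).
Gaps, from front to back: retroflex lacks voiceless (/ʈ/); velar lacks voiced (/ɡ/).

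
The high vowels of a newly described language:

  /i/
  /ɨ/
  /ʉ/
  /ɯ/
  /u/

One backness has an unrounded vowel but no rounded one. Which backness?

front

front: unrounded /i/, rounded —.
central: unrounded /ɨ/, rounded /ʉ/.
back: unrounded /ɯ/, rounded /u/.
Every backness has a rounded member except front, where /y/ would be expected.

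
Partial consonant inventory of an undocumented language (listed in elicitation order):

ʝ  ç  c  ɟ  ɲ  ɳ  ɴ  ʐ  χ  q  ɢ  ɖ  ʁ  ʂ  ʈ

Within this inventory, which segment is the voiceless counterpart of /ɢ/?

/ɢ/ is a voiced uvular stop.
The voiceless counterpart is a voiceless uvular stop — in this inventory, /q/.

/q/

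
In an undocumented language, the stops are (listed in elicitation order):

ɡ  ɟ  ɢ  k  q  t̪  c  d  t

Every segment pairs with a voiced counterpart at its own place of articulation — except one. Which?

Alveolar: /t/ ~ /d/
Palatal: /c/ ~ /ɟ/
Velar: /k/ ~ /ɡ/
Uvular: /q/ ~ /ɢ/
Dental: only /t̪/ (voiceless); no voiced partner.
So /t̪/ is the unpaired segment.

/t̪/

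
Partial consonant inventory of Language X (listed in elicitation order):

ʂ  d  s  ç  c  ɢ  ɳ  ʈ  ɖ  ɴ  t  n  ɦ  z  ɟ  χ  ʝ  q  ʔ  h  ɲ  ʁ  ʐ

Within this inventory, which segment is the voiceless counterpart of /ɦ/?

/h/

/ɦ/ is a voiced glottal fricative.
The voiceless counterpart is a voiceless glottal fricative — in this inventory, /h/.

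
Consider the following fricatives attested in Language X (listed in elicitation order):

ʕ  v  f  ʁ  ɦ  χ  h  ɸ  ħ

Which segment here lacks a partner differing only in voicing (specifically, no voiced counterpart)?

Labiodental: /f/ ~ /v/
Uvular: /χ/ ~ /ʁ/
Pharyngeal: /ħ/ ~ /ʕ/
Glottal: /h/ ~ /ɦ/
Bilabial: only /ɸ/ (voiceless); no voiced partner.
So /ɸ/ is the unpaired segment.

/ɸ/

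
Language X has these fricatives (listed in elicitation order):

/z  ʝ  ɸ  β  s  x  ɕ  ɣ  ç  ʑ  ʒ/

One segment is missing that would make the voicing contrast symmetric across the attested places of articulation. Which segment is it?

/ʃ/

place of articulation  voiceless  voiced  
bilabial          ɸ         β       
alveolar          s         z       
postalveolar      —         ʒ       
alveolo-palatal   ɕ         ʑ       
palatal           ç         ʝ       
velar             x         ɣ       
The postalveolar row has no voiceless member, so the gap is the voiceless postalveolar fricative /ʃ/.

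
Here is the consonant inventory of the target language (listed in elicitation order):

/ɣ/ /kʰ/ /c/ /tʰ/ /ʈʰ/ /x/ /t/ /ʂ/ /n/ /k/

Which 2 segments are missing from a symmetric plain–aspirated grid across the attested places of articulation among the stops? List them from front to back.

alveolar: plain /t/, aspirated /tʰ/.
retroflex: plain —, aspirated /ʈʰ/.
palatal: plain /c/, aspirated —.
velar: plain /k/, aspirated /kʰ/.
Gaps, from front to back: retroflex lacks plain (/ʈ/); palatal lacks aspirated (/cʰ/).

/ʈ/, /cʰ/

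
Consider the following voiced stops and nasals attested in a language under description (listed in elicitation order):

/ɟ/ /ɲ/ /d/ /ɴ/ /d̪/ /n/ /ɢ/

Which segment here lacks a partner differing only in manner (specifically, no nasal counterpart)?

/d̪/

Alveolar: /d/ ~ /n/
Palatal: /ɟ/ ~ /ɲ/
Uvular: /ɢ/ ~ /ɴ/
Dental: only /d̪/ (oral stop); no nasal partner.
So /d̪/ is the unpaired segment.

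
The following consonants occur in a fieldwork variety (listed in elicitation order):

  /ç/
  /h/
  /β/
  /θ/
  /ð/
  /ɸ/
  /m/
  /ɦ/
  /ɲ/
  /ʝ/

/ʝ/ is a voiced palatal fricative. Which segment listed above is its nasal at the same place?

The nasal at the same place is a palatal nasal — in this inventory, /ɲ/.

/ɲ/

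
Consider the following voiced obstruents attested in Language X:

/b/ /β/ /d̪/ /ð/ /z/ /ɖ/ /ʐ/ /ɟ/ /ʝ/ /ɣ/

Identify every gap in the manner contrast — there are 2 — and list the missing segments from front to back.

/d/, /ɡ/

Stop: /b/ (bilabial), /d̪/ (dental), /ɖ/ (retroflex), /ɟ/ (palatal).
Fricative: /β/ (bilabial), /ð/ (dental), /z/ (alveolar), /ʐ/ (retroflex), /ʝ/ (palatal), /ɣ/ (velar).
Gaps, from front to back: alveolar lacks stop (/d/); velar lacks stop (/ɡ/).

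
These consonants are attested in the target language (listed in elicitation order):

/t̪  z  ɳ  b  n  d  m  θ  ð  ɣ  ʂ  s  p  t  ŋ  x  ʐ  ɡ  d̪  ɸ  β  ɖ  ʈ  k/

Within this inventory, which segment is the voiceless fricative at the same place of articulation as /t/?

/t/ is a voiceless alveolar stop.
The voiceless fricative at the same place is a voiceless alveolar fricative — in this inventory, /s/.

/s/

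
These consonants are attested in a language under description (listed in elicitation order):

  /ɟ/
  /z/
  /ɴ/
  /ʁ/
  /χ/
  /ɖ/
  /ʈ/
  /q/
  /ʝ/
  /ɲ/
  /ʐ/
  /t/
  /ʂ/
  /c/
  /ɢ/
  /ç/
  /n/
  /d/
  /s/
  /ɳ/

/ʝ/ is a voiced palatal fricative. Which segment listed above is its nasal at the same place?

/ɲ/

The nasal at the same place is a palatal nasal — in this inventory, /ɲ/.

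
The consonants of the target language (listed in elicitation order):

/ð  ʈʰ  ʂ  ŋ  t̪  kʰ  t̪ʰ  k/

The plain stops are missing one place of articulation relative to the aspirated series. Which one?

place of articulation  plain     aspirated
dental            t̪        t̪ʰ     
retroflex         —         ʈʰ      
velar             k         kʰ      
Every place of articulation has a plain member except retroflex, where /ʈ/ would be expected.

retroflex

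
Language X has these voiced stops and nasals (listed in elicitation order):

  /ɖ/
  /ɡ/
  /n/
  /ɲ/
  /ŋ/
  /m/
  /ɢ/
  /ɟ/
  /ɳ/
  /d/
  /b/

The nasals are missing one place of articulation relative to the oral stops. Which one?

uvular

bilabial: oral stop /b/, nasal /m/.
alveolar: oral stop /d/, nasal /n/.
retroflex: oral stop /ɖ/, nasal /ɳ/.
palatal: oral stop /ɟ/, nasal /ɲ/.
velar: oral stop /ɡ/, nasal /ŋ/.
uvular: oral stop /ɢ/, nasal —.
Every place of articulation has a nasal member except uvular, where /ɴ/ would be expected.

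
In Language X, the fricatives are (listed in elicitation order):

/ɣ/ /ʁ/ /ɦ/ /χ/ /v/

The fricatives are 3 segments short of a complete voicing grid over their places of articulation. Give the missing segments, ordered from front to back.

/f/, /x/, /h/

place of articulation  voiceless  voiced  
labiodental       —         v       
velar             —         ɣ       
uvular            χ         ʁ       
glottal           —         ɦ       
Gaps, from front to back: labiodental lacks voiceless (/f/); velar lacks voiceless (/x/); glottal lacks voiceless (/h/).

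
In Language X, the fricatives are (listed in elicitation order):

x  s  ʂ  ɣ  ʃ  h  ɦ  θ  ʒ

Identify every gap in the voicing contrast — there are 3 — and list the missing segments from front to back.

dental: voiceless /θ/, voiced —.
alveolar: voiceless /s/, voiced —.
postalveolar: voiceless /ʃ/, voiced /ʒ/.
retroflex: voiceless /ʂ/, voiced —.
velar: voiceless /x/, voiced /ɣ/.
glottal: voiceless /h/, voiced /ɦ/.
Gaps, from front to back: dental lacks voiced (/ð/); alveolar lacks voiced (/z/); retroflex lacks voiced (/ʐ/).

/ð/, /z/, /ʐ/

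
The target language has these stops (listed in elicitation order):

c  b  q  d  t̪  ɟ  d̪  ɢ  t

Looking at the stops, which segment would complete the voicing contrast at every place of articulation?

bilabial: voiceless —, voiced /b/.
dental: voiceless /t̪/, voiced /d̪/.
alveolar: voiceless /t/, voiced /d/.
palatal: voiceless /c/, voiced /ɟ/.
uvular: voiceless /q/, voiced /ɢ/.
The bilabial row has no voiceless member, so the gap is the voiceless bilabial stop /p/.

/p/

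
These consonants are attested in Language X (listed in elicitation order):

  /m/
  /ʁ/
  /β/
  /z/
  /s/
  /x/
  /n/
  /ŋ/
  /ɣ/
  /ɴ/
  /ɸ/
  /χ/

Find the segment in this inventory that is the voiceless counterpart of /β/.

/β/ is a voiced bilabial fricative.
The voiceless counterpart is a voiceless bilabial fricative — in this inventory, /ɸ/.

/ɸ/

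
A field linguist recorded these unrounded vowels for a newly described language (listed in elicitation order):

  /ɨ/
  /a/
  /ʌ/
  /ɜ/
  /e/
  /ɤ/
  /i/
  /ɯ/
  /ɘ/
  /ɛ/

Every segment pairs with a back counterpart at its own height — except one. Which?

High: /i/ ~ /ɨ/ ~ /ɯ/
High-mid: /e/ ~ /ɘ/ ~ /ɤ/
Low-mid: /ɛ/ ~ /ɜ/ ~ /ʌ/
Low: only /a/ (front); no back partner.
So /a/ is the unpaired segment.

/a/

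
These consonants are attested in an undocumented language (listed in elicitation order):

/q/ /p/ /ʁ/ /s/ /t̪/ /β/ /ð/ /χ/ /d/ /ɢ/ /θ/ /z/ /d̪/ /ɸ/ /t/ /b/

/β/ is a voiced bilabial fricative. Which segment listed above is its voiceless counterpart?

The voiceless counterpart is a voiceless bilabial fricative — in this inventory, /ɸ/.

/ɸ/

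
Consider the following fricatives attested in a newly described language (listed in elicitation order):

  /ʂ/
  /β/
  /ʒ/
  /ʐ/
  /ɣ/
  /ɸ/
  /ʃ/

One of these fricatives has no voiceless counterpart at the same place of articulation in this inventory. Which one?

Bilabial: /ɸ/ ~ /β/
Postalveolar: /ʃ/ ~ /ʒ/
Retroflex: /ʂ/ ~ /ʐ/
Velar: only /ɣ/ (voiced); no voiceless partner.
So /ɣ/ is the unpaired segment.

/ɣ/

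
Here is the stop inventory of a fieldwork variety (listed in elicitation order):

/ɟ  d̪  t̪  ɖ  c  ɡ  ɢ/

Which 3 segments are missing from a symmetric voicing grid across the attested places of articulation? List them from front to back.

/ʈ/, /k/, /q/

dental: voiceless /t̪/, voiced /d̪/.
retroflex: voiceless —, voiced /ɖ/.
palatal: voiceless /c/, voiced /ɟ/.
velar: voiceless —, voiced /ɡ/.
uvular: voiceless —, voiced /ɢ/.
Gaps, from front to back: retroflex lacks voiceless (/ʈ/); velar lacks voiceless (/k/); uvular lacks voiceless (/q/).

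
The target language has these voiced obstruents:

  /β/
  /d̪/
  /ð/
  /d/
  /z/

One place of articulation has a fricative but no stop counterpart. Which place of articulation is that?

place of articulation  stop      fricative
bilabial          —         β       
dental            d̪        ð       
alveolar          d         z       
Every place of articulation has a stop member except bilabial, where /b/ would be expected.

bilabial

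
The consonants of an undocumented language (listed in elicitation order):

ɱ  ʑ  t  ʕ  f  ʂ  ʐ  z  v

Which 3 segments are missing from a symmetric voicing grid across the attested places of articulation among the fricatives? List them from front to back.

/s/, /ɕ/, /ħ/

place of articulation  voiceless  voiced  
labiodental       f         v       
alveolar          —         z       
retroflex         ʂ         ʐ       
alveolo-palatal   —         ʑ       
pharyngeal        —         ʕ       
Gaps, from front to back: alveolar lacks voiceless (/s/); alveolo-palatal lacks voiceless (/ɕ/); pharyngeal lacks voiceless (/ħ/).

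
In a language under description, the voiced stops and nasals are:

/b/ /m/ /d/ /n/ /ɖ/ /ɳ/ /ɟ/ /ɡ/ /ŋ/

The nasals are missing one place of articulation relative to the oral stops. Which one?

bilabial: oral stop /b/, nasal /m/.
alveolar: oral stop /d/, nasal /n/.
retroflex: oral stop /ɖ/, nasal /ɳ/.
palatal: oral stop /ɟ/, nasal —.
velar: oral stop /ɡ/, nasal /ŋ/.
Every place of articulation has a nasal member except palatal, where /ɲ/ would be expected.

palatal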